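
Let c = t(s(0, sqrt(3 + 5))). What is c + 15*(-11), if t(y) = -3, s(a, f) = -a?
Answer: -168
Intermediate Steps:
c = -3
c + 15*(-11) = -3 + 15*(-11) = -3 - 165 = -168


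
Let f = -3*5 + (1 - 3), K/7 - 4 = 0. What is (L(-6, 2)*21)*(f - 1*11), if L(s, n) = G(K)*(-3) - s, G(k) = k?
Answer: 45864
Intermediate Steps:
K = 28 (K = 28 + 7*0 = 28 + 0 = 28)
f = -17 (f = -15 - 2 = -17)
L(s, n) = -84 - s (L(s, n) = 28*(-3) - s = -84 - s)
(L(-6, 2)*21)*(f - 1*11) = ((-84 - 1*(-6))*21)*(-17 - 1*11) = ((-84 + 6)*21)*(-17 - 11) = -78*21*(-28) = -1638*(-28) = 45864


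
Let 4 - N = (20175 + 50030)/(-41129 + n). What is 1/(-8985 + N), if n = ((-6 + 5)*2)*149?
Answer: -41427/371985682 ≈ -0.00011137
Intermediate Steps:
n = -298 (n = -1*2*149 = -2*149 = -298)
N = 235913/41427 (N = 4 - (20175 + 50030)/(-41129 - 298) = 4 - 70205/(-41427) = 4 - 70205*(-1)/41427 = 4 - 1*(-70205/41427) = 4 + 70205/41427 = 235913/41427 ≈ 5.6947)
1/(-8985 + N) = 1/(-8985 + 235913/41427) = 1/(-371985682/41427) = -41427/371985682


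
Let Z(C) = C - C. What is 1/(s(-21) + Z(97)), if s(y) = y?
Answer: -1/21 ≈ -0.047619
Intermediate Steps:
Z(C) = 0
1/(s(-21) + Z(97)) = 1/(-21 + 0) = 1/(-21) = -1/21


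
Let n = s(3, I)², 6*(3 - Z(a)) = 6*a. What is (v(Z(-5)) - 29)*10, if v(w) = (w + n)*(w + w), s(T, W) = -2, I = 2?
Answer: 1630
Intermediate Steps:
Z(a) = 3 - a
n = 4 (n = (-2)² = 4)
v(w) = 2*w*(4 + w) (v(w) = (w + 4)*(w + w) = (4 + w)*(2*w) = 2*w*(4 + w))
(v(Z(-5)) - 29)*10 = (2*(3 - 1*(-5))*(4 + (3 - 1*(-5))) - 29)*10 = (2*(3 + 5)*(4 + (3 + 5)) - 29)*10 = (2*8*(4 + 8) - 29)*10 = (2*8*12 - 29)*10 = (192 - 29)*10 = 163*10 = 1630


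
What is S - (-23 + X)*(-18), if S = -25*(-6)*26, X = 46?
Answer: 4314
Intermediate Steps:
S = 3900 (S = 150*26 = 3900)
S - (-23 + X)*(-18) = 3900 - (-23 + 46)*(-18) = 3900 - 23*(-18) = 3900 - 1*(-414) = 3900 + 414 = 4314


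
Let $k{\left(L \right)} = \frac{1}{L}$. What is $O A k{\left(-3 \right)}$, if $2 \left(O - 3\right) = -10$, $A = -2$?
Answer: $- \frac{4}{3} \approx -1.3333$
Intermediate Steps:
$O = -2$ ($O = 3 + \frac{1}{2} \left(-10\right) = 3 - 5 = -2$)
$O A k{\left(-3 \right)} = \frac{\left(-2\right) \left(-2\right)}{-3} = 4 \left(- \frac{1}{3}\right) = - \frac{4}{3}$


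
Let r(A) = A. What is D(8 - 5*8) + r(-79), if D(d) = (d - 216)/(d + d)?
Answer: -601/8 ≈ -75.125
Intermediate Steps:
D(d) = (-216 + d)/(2*d) (D(d) = (-216 + d)/((2*d)) = (-216 + d)*(1/(2*d)) = (-216 + d)/(2*d))
D(8 - 5*8) + r(-79) = (-216 + (8 - 5*8))/(2*(8 - 5*8)) - 79 = (-216 + (8 - 40))/(2*(8 - 40)) - 79 = (1/2)*(-216 - 32)/(-32) - 79 = (1/2)*(-1/32)*(-248) - 79 = 31/8 - 79 = -601/8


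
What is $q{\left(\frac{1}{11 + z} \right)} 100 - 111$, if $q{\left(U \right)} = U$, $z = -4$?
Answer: $- \frac{677}{7} \approx -96.714$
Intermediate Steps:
$q{\left(\frac{1}{11 + z} \right)} 100 - 111 = \frac{1}{11 - 4} \cdot 100 - 111 = \frac{1}{7} \cdot 100 - 111 = \frac{100}{7} - 111 = - \frac{677}{7}$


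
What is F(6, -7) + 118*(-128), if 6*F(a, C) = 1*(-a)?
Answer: -15105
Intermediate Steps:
F(a, C) = -a/6 (F(a, C) = (1*(-a))/6 = (-a)/6 = -a/6)
F(6, -7) + 118*(-128) = -⅙*6 + 118*(-128) = -1 - 15104 = -15105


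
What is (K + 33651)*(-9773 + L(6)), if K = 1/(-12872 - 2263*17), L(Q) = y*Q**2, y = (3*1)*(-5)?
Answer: -17818216570396/51343 ≈ -3.4704e+8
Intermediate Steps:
y = -15 (y = 3*(-5) = -15)
L(Q) = -15*Q**2
K = -1/51343 (K = 1/(-12872 - 38471) = 1/(-51343) = -1/51343 ≈ -1.9477e-5)
(K + 33651)*(-9773 + L(6)) = (-1/51343 + 33651)*(-9773 - 15*6**2) = 1727743292*(-9773 - 15*36)/51343 = 1727743292*(-9773 - 540)/51343 = (1727743292/51343)*(-10313) = -17818216570396/51343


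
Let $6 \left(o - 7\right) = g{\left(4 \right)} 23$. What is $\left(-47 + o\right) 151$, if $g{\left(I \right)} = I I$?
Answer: $\frac{9664}{3} \approx 3221.3$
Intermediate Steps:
$g{\left(I \right)} = I^{2}$
$o = \frac{205}{3}$ ($o = 7 + \frac{4^{2} \cdot 23}{6} = 7 + \frac{16 \cdot 23}{6} = 7 + \frac{1}{6} \cdot 368 = 7 + \frac{184}{3} = \frac{205}{3} \approx 68.333$)
$\left(-47 + o\right) 151 = \left(-47 + \frac{205}{3}\right) 151 = \frac{64}{3} \cdot 151 = \frac{9664}{3}$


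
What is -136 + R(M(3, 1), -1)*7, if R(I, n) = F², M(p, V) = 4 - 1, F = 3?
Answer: -73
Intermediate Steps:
M(p, V) = 3
R(I, n) = 9 (R(I, n) = 3² = 9)
-136 + R(M(3, 1), -1)*7 = -136 + 9*7 = -136 + 63 = -73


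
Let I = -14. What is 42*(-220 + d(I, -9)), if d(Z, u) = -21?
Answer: -10122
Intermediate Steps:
42*(-220 + d(I, -9)) = 42*(-220 - 21) = 42*(-241) = -10122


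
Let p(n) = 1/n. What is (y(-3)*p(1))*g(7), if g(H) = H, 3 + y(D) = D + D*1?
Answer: -63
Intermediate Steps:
y(D) = -3 + 2*D (y(D) = -3 + (D + D*1) = -3 + (D + D) = -3 + 2*D)
(y(-3)*p(1))*g(7) = ((-3 + 2*(-3))/1)*7 = ((-3 - 6)*1)*7 = -9*1*7 = -9*7 = -63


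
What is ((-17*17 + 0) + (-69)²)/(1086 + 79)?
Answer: 4472/1165 ≈ 3.8386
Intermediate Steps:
((-17*17 + 0) + (-69)²)/(1086 + 79) = ((-289 + 0) + 4761)/1165 = (-289 + 4761)*(1/1165) = 4472*(1/1165) = 4472/1165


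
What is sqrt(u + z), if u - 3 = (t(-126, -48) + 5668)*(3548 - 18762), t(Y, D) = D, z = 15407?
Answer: I*sqrt(85487270) ≈ 9245.9*I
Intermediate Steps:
u = -85502677 (u = 3 + (-48 + 5668)*(3548 - 18762) = 3 + 5620*(-15214) = 3 - 85502680 = -85502677)
sqrt(u + z) = sqrt(-85502677 + 15407) = sqrt(-85487270) = I*sqrt(85487270)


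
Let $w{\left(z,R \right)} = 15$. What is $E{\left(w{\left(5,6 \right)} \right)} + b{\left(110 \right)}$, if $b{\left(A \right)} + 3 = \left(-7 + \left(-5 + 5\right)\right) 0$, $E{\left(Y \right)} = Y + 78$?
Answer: $90$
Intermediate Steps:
$E{\left(Y \right)} = 78 + Y$
$b{\left(A \right)} = -3$ ($b{\left(A \right)} = -3 + \left(-7 + \left(-5 + 5\right)\right) 0 = -3 + \left(-7 + 0\right) 0 = -3 - 0 = -3 + 0 = -3$)
$E{\left(w{\left(5,6 \right)} \right)} + b{\left(110 \right)} = \left(78 + 15\right) - 3 = 93 - 3 = 90$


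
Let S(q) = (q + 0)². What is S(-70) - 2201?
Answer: 2699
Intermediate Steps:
S(q) = q²
S(-70) - 2201 = (-70)² - 2201 = 4900 - 2201 = 2699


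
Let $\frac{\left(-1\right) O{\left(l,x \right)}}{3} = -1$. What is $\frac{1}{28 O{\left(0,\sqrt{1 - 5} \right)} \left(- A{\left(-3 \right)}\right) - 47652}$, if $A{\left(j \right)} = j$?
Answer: $- \frac{1}{47400} \approx -2.1097 \cdot 10^{-5}$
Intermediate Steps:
$O{\left(l,x \right)} = 3$ ($O{\left(l,x \right)} = \left(-3\right) \left(-1\right) = 3$)
$\frac{1}{28 O{\left(0,\sqrt{1 - 5} \right)} \left(- A{\left(-3 \right)}\right) - 47652} = \frac{1}{28 \cdot 3 \left(\left(-1\right) \left(-3\right)\right) - 47652} = \frac{1}{84 \cdot 3 - 47652} = \frac{1}{252 - 47652} = \frac{1}{-47400} = - \frac{1}{47400}$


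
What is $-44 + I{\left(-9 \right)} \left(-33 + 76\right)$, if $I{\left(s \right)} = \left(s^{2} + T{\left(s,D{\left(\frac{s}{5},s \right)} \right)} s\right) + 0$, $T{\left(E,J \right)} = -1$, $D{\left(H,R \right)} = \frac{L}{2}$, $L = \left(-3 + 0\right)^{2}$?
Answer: $3826$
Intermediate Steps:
$L = 9$ ($L = \left(-3\right)^{2} = 9$)
$D{\left(H,R \right)} = \frac{9}{2}$
$I{\left(s \right)} = s^{2} - s$ ($I{\left(s \right)} = \left(s^{2} - s\right) + 0 = s^{2} - s$)
$-44 + I{\left(-9 \right)} \left(-33 + 76\right) = -44 + - 9 \left(-1 - 9\right) \left(-33 + 76\right) = -44 + \left(-9\right) \left(-10\right) 43 = -44 + 90 \cdot 43 = -44 + 3870 = 3826$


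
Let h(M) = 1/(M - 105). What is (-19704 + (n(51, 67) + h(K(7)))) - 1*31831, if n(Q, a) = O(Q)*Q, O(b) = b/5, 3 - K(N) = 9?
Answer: -28313219/555 ≈ -51015.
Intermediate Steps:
K(N) = -6 (K(N) = 3 - 1*9 = 3 - 9 = -6)
O(b) = b/5 (O(b) = b*(⅕) = b/5)
h(M) = 1/(-105 + M)
n(Q, a) = Q²/5 (n(Q, a) = (Q/5)*Q = Q²/5)
(-19704 + (n(51, 67) + h(K(7)))) - 1*31831 = (-19704 + ((⅕)*51² + 1/(-105 - 6))) - 1*31831 = (-19704 + ((⅕)*2601 + 1/(-111))) - 31831 = (-19704 + (2601/5 - 1/111)) - 31831 = (-19704 + 288706/555) - 31831 = -10647014/555 - 31831 = -28313219/555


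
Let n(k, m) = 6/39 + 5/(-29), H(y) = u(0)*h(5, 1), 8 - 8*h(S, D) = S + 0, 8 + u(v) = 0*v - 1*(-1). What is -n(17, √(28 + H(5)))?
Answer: 7/377 ≈ 0.018568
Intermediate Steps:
u(v) = -7 (u(v) = -8 + (0*v - 1*(-1)) = -8 + (0 + 1) = -8 + 1 = -7)
h(S, D) = 1 - S/8 (h(S, D) = 1 - (S + 0)/8 = 1 - S/8)
H(y) = -21/8 (H(y) = -7*(1 - ⅛*5) = -7*(1 - 5/8) = -7*3/8 = -21/8)
n(k, m) = -7/377 (n(k, m) = 6*(1/39) + 5*(-1/29) = 2/13 - 5/29 = -7/377)
-n(17, √(28 + H(5))) = -1*(-7/377) = 7/377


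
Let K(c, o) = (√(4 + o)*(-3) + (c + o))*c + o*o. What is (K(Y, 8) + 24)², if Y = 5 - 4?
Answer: 9517 - 1164*√3 ≈ 7500.9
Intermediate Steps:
Y = 1
K(c, o) = o² + c*(c + o - 3*√(4 + o)) (K(c, o) = (-3*√(4 + o) + (c + o))*c + o² = (c + o - 3*√(4 + o))*c + o² = c*(c + o - 3*√(4 + o)) + o² = o² + c*(c + o - 3*√(4 + o)))
(K(Y, 8) + 24)² = ((1² + 8² + 1*8 - 3*1*√(4 + 8)) + 24)² = ((1 + 64 + 8 - 3*1*√12) + 24)² = ((1 + 64 + 8 - 3*1*2*√3) + 24)² = ((1 + 64 + 8 - 6*√3) + 24)² = ((73 - 6*√3) + 24)² = (97 - 6*√3)²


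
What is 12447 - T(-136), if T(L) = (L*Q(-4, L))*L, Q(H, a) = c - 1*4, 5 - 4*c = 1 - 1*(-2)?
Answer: 77183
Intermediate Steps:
c = ½ (c = 5/4 - (1 - 1*(-2))/4 = 5/4 - (1 + 2)/4 = 5/4 - ¼*3 = 5/4 - ¾ = ½ ≈ 0.50000)
Q(H, a) = -7/2 (Q(H, a) = ½ - 1*4 = ½ - 4 = -7/2)
T(L) = -7*L²/2 (T(L) = (L*(-7/2))*L = (-7*L/2)*L = -7*L²/2)
12447 - T(-136) = 12447 - (-7)*(-136)²/2 = 12447 - (-7)*18496/2 = 12447 - 1*(-64736) = 12447 + 64736 = 77183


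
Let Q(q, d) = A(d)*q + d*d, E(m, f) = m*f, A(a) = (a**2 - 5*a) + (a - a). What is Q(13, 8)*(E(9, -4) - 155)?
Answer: -71816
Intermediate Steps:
A(a) = a**2 - 5*a (A(a) = (a**2 - 5*a) + 0 = a**2 - 5*a)
E(m, f) = f*m
Q(q, d) = d**2 + d*q*(-5 + d) (Q(q, d) = (d*(-5 + d))*q + d*d = d*q*(-5 + d) + d**2 = d**2 + d*q*(-5 + d))
Q(13, 8)*(E(9, -4) - 155) = (8*(8 + 13*(-5 + 8)))*(-4*9 - 155) = (8*(8 + 13*3))*(-36 - 155) = (8*(8 + 39))*(-191) = (8*47)*(-191) = 376*(-191) = -71816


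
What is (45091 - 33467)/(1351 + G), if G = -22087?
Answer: -1453/2592 ≈ -0.56057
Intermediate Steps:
(45091 - 33467)/(1351 + G) = (45091 - 33467)/(1351 - 22087) = 11624/(-20736) = 11624*(-1/20736) = -1453/2592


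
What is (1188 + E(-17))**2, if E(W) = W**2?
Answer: 2181529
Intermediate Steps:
(1188 + E(-17))**2 = (1188 + (-17)**2)**2 = (1188 + 289)**2 = 1477**2 = 2181529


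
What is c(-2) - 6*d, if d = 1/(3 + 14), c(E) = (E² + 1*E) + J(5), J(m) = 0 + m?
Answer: 113/17 ≈ 6.6471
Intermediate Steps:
J(m) = m
c(E) = 5 + E + E² (c(E) = (E² + 1*E) + 5 = (E² + E) + 5 = (E + E²) + 5 = 5 + E + E²)
d = 1/17 ≈ 0.058824
c(-2) - 6*d = (5 - 2 + (-2)²) - 6*1/17 = (5 - 2 + 4) - 6/17 = 7 - 6/17 = 113/17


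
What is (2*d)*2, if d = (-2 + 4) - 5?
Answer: -12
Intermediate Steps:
d = -3 (d = 2 - 5 = -3)
(2*d)*2 = (2*(-3))*2 = -6*2 = -12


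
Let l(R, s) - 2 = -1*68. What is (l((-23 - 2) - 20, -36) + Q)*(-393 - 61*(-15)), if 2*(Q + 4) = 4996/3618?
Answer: -7272098/201 ≈ -36180.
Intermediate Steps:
Q = -5987/1809 (Q = -4 + (4996/3618)/2 = -4 + (4996*(1/3618))/2 = -4 + (½)*(2498/1809) = -4 + 1249/1809 = -5987/1809 ≈ -3.3096)
l(R, s) = -66 (l(R, s) = 2 - 1*68 = 2 - 68 = -66)
(l((-23 - 2) - 20, -36) + Q)*(-393 - 61*(-15)) = (-66 - 5987/1809)*(-393 - 61*(-15)) = -125381*(-393 + 915)/1809 = -125381/1809*522 = -7272098/201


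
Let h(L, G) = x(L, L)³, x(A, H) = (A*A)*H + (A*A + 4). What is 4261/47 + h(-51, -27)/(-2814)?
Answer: 7383475157346089/9447 ≈ 7.8157e+11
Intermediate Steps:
x(A, H) = 4 + A² + H*A² (x(A, H) = A²*H + (A² + 4) = H*A² + (4 + A²) = 4 + A² + H*A²)
h(L, G) = (4 + L² + L³)³ (h(L, G) = (4 + L² + L*L²)³ = (4 + L² + L³)³)
4261/47 + h(-51, -27)/(-2814) = 4261/47 + (4 + (-51)² + (-51)³)³/(-2814) = 4261*(1/47) + (4 + 2601 - 132651)³*(-1/2814) = 4261/47 + (-130046)³*(-1/2814) = 4261/47 - 2199333025337336*(-1/2814) = 4261/47 + 157095216095524/201 = 7383475157346089/9447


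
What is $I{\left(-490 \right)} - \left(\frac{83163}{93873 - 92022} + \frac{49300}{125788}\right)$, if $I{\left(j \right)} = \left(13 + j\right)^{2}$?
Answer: $\frac{4413820106859}{19402799} \approx 2.2748 \cdot 10^{5}$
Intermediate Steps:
$I{\left(-490 \right)} - \left(\frac{83163}{93873 - 92022} + \frac{49300}{125788}\right) = \left(13 - 490\right)^{2} - \left(\frac{83163}{93873 - 92022} + \frac{49300}{125788}\right) = \left(-477\right)^{2} - \left(\frac{83163}{93873 - 92022} + 49300 \cdot \frac{1}{125788}\right) = 227529 - \left(\frac{83163}{1851} + \frac{12325}{31447}\right) = 227529 - \left(83163 \cdot \frac{1}{1851} + \frac{12325}{31447}\right) = 227529 - \left(\frac{27721}{617} + \frac{12325}{31447}\right) = 227529 - \frac{879346812}{19402799} = \frac{4413820106859}{19402799}$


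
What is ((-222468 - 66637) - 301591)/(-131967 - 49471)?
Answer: 295348/90719 ≈ 3.2556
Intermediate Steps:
((-222468 - 66637) - 301591)/(-131967 - 49471) = (-289105 - 301591)/(-181438) = -590696*(-1/181438) = 295348/90719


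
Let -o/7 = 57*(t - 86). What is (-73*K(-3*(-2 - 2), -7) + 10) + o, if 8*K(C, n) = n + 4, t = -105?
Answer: 609971/8 ≈ 76246.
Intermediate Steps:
K(C, n) = ½ + n/8 (K(C, n) = (n + 4)/8 = (4 + n)/8 = ½ + n/8)
o = 76209 (o = -399*(-105 - 86) = -399*(-191) = -7*(-10887) = 76209)
(-73*K(-3*(-2 - 2), -7) + 10) + o = (-73*(½ + (⅛)*(-7)) + 10) + 76209 = (-73*(½ - 7/8) + 10) + 76209 = (-73*(-3/8) + 10) + 76209 = (219/8 + 10) + 76209 = 299/8 + 76209 = 609971/8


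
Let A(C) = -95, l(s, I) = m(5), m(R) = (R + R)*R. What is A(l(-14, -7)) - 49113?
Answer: -49208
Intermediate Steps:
m(R) = 2*R² (m(R) = (2*R)*R = 2*R²)
l(s, I) = 50 (l(s, I) = 2*5² = 2*25 = 50)
A(l(-14, -7)) - 49113 = -95 - 49113 = -49208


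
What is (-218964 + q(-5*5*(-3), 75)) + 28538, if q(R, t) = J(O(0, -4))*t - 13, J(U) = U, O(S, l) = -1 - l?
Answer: -190214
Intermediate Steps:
q(R, t) = -13 + 3*t (q(R, t) = (-1 - 1*(-4))*t - 13 = (-1 + 4)*t - 13 = 3*t - 13 = -13 + 3*t)
(-218964 + q(-5*5*(-3), 75)) + 28538 = (-218964 + (-13 + 3*75)) + 28538 = (-218964 + (-13 + 225)) + 28538 = (-218964 + 212) + 28538 = -218752 + 28538 = -190214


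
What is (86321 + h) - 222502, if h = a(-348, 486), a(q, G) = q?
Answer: -136529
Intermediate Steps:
h = -348
(86321 + h) - 222502 = (86321 - 348) - 222502 = 85973 - 222502 = -136529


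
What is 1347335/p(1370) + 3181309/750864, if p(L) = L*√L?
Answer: 3181309/750864 + 269467*√1370/375380 ≈ 30.807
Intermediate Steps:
p(L) = L^(3/2)
1347335/p(1370) + 3181309/750864 = 1347335/(1370^(3/2)) + 3181309/750864 = 1347335/((1370*√1370)) + 3181309*(1/750864) = 1347335*(√1370/1876900) + 3181309/750864 = 269467*√1370/375380 + 3181309/750864 = 3181309/750864 + 269467*√1370/375380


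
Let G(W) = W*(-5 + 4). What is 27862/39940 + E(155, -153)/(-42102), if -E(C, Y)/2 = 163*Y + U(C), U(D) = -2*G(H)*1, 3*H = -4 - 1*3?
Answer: -614590627/1261165410 ≈ -0.48732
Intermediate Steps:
H = -7/3 (H = (-4 - 1*3)/3 = (-4 - 3)/3 = (1/3)*(-7) = -7/3 ≈ -2.3333)
G(W) = -W (G(W) = W*(-1) = -W)
U(D) = -14/3 (U(D) = -(-2)*(-7)/3*1 = -2*7/3*1 = -14/3*1 = -14/3)
E(C, Y) = 28/3 - 326*Y (E(C, Y) = -2*(163*Y - 14/3) = -2*(-14/3 + 163*Y) = 28/3 - 326*Y)
27862/39940 + E(155, -153)/(-42102) = 27862/39940 + (28/3 - 326*(-153))/(-42102) = 27862*(1/39940) + (28/3 + 49878)*(-1/42102) = 13931/19970 + (149662/3)*(-1/42102) = 13931/19970 - 74831/63153 = -614590627/1261165410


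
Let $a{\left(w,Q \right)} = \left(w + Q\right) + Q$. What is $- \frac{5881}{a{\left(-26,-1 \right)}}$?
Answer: $\frac{5881}{28} \approx 210.04$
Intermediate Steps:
$a{\left(w,Q \right)} = w + 2 Q$ ($a{\left(w,Q \right)} = \left(Q + w\right) + Q = w + 2 Q$)
$- \frac{5881}{a{\left(-26,-1 \right)}} = - \frac{5881}{-26 + 2 \left(-1\right)} = - \frac{5881}{-26 - 2} = - \frac{5881}{-28} = \left(-5881\right) \left(- \frac{1}{28}\right) = \frac{5881}{28}$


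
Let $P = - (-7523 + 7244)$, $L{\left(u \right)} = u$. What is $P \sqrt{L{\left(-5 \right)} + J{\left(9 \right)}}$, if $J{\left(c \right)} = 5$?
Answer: $0$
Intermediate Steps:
$P = 279$ ($P = \left(-1\right) \left(-279\right) = 279$)
$P \sqrt{L{\left(-5 \right)} + J{\left(9 \right)}} = 279 \sqrt{-5 + 5} = 279 \sqrt{0} = 279 \cdot 0 = 0$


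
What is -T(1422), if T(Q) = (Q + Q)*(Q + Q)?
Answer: -8088336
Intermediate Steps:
T(Q) = 4*Q**2 (T(Q) = (2*Q)*(2*Q) = 4*Q**2)
-T(1422) = -4*1422**2 = -4*2022084 = -1*8088336 = -8088336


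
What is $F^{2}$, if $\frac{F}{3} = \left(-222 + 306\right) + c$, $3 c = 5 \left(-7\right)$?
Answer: $47089$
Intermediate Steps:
$c = - \frac{35}{3}$ ($c = \frac{5 \left(-7\right)}{3} = \frac{1}{3} \left(-35\right) = - \frac{35}{3} \approx -11.667$)
$F = 217$ ($F = 3 \left(\left(-222 + 306\right) - \frac{35}{3}\right) = 3 \left(84 - \frac{35}{3}\right) = 3 \cdot \frac{217}{3} = 217$)
$F^{2} = 217^{2} = 47089$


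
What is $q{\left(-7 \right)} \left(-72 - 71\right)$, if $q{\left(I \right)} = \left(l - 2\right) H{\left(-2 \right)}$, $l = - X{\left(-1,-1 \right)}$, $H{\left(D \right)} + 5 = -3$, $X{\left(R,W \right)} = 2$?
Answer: $-4576$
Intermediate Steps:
$H{\left(D \right)} = -8$ ($H{\left(D \right)} = -5 - 3 = -8$)
$l = -2$ ($l = \left(-1\right) 2 = -2$)
$q{\left(I \right)} = 32$ ($q{\left(I \right)} = \left(-2 - 2\right) \left(-8\right) = \left(-4\right) \left(-8\right) = 32$)
$q{\left(-7 \right)} \left(-72 - 71\right) = 32 \left(-72 - 71\right) = 32 \left(-143\right) = -4576$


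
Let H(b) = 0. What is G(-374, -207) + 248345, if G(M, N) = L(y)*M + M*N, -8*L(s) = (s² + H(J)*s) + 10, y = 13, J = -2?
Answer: 1336525/4 ≈ 3.3413e+5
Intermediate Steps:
L(s) = -5/4 - s²/8 (L(s) = -((s² + 0*s) + 10)/8 = -((s² + 0) + 10)/8 = -(s² + 10)/8 = -(10 + s²)/8 = -5/4 - s²/8)
G(M, N) = -179*M/8 + M*N (G(M, N) = (-5/4 - ⅛*13²)*M + M*N = (-5/4 - ⅛*169)*M + M*N = (-5/4 - 169/8)*M + M*N = -179*M/8 + M*N)
G(-374, -207) + 248345 = (⅛)*(-374)*(-179 + 8*(-207)) + 248345 = (⅛)*(-374)*(-179 - 1656) + 248345 = (⅛)*(-374)*(-1835) + 248345 = 343145/4 + 248345 = 1336525/4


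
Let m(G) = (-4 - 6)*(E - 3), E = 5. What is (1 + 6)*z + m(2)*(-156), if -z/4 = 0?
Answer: 3120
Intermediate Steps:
z = 0 (z = -4*0 = 0)
m(G) = -20 (m(G) = (-4 - 6)*(5 - 3) = -10*2 = -20)
(1 + 6)*z + m(2)*(-156) = (1 + 6)*0 - 20*(-156) = 7*0 + 3120 = 0 + 3120 = 3120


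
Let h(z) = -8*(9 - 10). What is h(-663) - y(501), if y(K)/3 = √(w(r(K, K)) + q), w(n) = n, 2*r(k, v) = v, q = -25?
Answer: 8 - 3*√902/2 ≈ -37.050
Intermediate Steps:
r(k, v) = v/2
y(K) = 3*√(-25 + K/2) (y(K) = 3*√(K/2 - 25) = 3*√(-25 + K/2))
h(z) = 8 (h(z) = -8*(-1) = 8)
h(-663) - y(501) = 8 - 3*√(-100 + 2*501)/2 = 8 - 3*√(-100 + 1002)/2 = 8 - 3*√902/2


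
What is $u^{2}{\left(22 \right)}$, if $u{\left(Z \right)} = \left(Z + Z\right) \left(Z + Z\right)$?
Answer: $3748096$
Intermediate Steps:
$u{\left(Z \right)} = 4 Z^{2}$ ($u{\left(Z \right)} = 2 Z 2 Z = 4 Z^{2}$)
$u^{2}{\left(22 \right)} = \left(4 \cdot 22^{2}\right)^{2} = \left(4 \cdot 484\right)^{2} = 1936^{2} = 3748096$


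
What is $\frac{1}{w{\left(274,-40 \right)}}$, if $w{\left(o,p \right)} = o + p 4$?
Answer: $\frac{1}{114} \approx 0.0087719$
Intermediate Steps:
$w{\left(o,p \right)} = o + 4 p$
$\frac{1}{w{\left(274,-40 \right)}} = \frac{1}{274 + 4 \left(-40\right)} = \frac{1}{274 - 160} = \frac{1}{114}$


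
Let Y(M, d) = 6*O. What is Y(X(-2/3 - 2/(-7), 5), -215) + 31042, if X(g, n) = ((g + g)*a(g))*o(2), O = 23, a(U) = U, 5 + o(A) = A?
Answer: 31180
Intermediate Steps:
o(A) = -5 + A
X(g, n) = -6*g**2 (X(g, n) = ((g + g)*g)*(-5 + 2) = ((2*g)*g)*(-3) = (2*g**2)*(-3) = -6*g**2)
Y(M, d) = 138 (Y(M, d) = 6*23 = 138)
Y(X(-2/3 - 2/(-7), 5), -215) + 31042 = 138 + 31042 = 31180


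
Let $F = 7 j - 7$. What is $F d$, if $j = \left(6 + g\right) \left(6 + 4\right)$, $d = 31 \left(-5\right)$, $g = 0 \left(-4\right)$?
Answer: $-64015$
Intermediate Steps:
$g = 0$
$d = -155$
$j = 60$ ($j = \left(6 + 0\right) \left(6 + 4\right) = 6 \cdot 10 = 60$)
$F = 413$ ($F = 7 \cdot 60 - 7 = 420 - 7 = 413$)
$F d = 413 \left(-155\right) = -64015$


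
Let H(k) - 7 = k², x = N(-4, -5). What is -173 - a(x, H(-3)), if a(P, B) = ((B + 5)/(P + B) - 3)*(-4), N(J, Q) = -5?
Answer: -1951/11 ≈ -177.36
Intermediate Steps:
x = -5
H(k) = 7 + k²
a(P, B) = 12 - 4*(5 + B)/(B + P) (a(P, B) = ((5 + B)/(B + P) - 3)*(-4) = (-3 + (5 + B)/(B + P))*(-4) = 12 - 4*(5 + B)/(B + P))
-173 - a(x, H(-3)) = -173 - 4*(-5 + 2*(7 + (-3)²) + 3*(-5))/((7 + (-3)²) - 5) = -173 - 4*(-5 + 2*(7 + 9) - 15)/((7 + 9) - 5) = -173 - 4*(-5 + 2*16 - 15)/(16 - 5) = -173 - 4*(-5 + 32 - 15)/11 = -173 - 4*12/11 = -173 - 1*48/11 = -173 - 48/11 = -1951/11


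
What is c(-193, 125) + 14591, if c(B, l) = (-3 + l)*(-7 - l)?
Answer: -1513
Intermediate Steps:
c(B, l) = (-7 - l)*(-3 + l)
c(-193, 125) + 14591 = (21 - 1*125² - 4*125) + 14591 = (21 - 1*15625 - 500) + 14591 = (21 - 15625 - 500) + 14591 = -16104 + 14591 = -1513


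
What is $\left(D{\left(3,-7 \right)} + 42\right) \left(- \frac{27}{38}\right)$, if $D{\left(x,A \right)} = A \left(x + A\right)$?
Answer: $- \frac{945}{19} \approx -49.737$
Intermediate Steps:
$D{\left(x,A \right)} = A \left(A + x\right)$
$\left(D{\left(3,-7 \right)} + 42\right) \left(- \frac{27}{38}\right) = \left(- 7 \left(-7 + 3\right) + 42\right) \left(- \frac{27}{38}\right) = \left(\left(-7\right) \left(-4\right) + 42\right) \left(\left(-27\right) \frac{1}{38}\right) = \left(28 + 42\right) \left(- \frac{27}{38}\right) = 70 \left(- \frac{27}{38}\right) = - \frac{945}{19}$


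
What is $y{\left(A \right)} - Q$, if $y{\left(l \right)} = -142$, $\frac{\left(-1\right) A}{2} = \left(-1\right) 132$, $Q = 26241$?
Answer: $-26383$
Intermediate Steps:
$A = 264$ ($A = - 2 \left(\left(-1\right) 132\right) = \left(-2\right) \left(-132\right) = 264$)
$y{\left(A \right)} - Q = -142 - 26241 = -26383$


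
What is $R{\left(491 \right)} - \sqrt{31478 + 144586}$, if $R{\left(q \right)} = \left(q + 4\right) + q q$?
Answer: $241576 - 8 \sqrt{2751} \approx 2.4116 \cdot 10^{5}$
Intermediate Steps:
$R{\left(q \right)} = 4 + q + q^{2}$ ($R{\left(q \right)} = \left(4 + q\right) + q^{2} = 4 + q + q^{2}$)
$R{\left(491 \right)} - \sqrt{31478 + 144586} = \left(4 + 491 + 491^{2}\right) - \sqrt{31478 + 144586} = \left(4 + 491 + 241081\right) - \sqrt{176064} = 241576 - 8 \sqrt{2751}$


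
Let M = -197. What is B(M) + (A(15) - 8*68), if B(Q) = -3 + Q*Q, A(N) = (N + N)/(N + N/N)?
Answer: 306111/8 ≈ 38264.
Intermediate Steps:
A(N) = 2*N/(1 + N) (A(N) = (2*N)/(N + 1) = (2*N)/(1 + N) = 2*N/(1 + N))
B(Q) = -3 + Q²
B(M) + (A(15) - 8*68) = (-3 + (-197)²) + (2*15/(1 + 15) - 8*68) = (-3 + 38809) + (2*15/16 - 544) = 38806 + (2*15*(1/16) - 544) = 38806 + (15/8 - 544) = 38806 - 4337/8 = 306111/8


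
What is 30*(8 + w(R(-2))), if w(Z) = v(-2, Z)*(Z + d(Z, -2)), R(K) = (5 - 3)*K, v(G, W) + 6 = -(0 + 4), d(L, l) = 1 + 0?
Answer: 1140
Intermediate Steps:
d(L, l) = 1
v(G, W) = -10 (v(G, W) = -6 - (0 + 4) = -6 - 1*4 = -6 - 4 = -10)
R(K) = 2*K
w(Z) = -10 - 10*Z (w(Z) = -10*(Z + 1) = -10*(1 + Z) = -10 - 10*Z)
30*(8 + w(R(-2))) = 30*(8 + (-10 - 20*(-2))) = 30*(8 + (-10 - 10*(-4))) = 30*(8 + (-10 + 40)) = 30*(8 + 30) = 30*38 = 1140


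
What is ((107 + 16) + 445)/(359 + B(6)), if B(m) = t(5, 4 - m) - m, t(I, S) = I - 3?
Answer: 8/5 ≈ 1.6000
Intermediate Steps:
t(I, S) = -3 + I
B(m) = 2 - m (B(m) = (-3 + 5) - m = 2 - m)
((107 + 16) + 445)/(359 + B(6)) = ((107 + 16) + 445)/(359 + (2 - 1*6)) = (123 + 445)/(359 + (2 - 6)) = 568/(359 - 4) = 568/355 = 568*(1/355) = 8/5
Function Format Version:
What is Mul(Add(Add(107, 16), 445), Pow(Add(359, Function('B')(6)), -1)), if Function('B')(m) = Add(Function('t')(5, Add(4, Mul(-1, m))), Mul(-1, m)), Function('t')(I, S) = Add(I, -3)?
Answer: Rational(8, 5) ≈ 1.6000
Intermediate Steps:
Function('t')(I, S) = Add(-3, I)
Function('B')(m) = Add(2, Mul(-1, m)) (Function('B')(m) = Add(Add(-3, 5), Mul(-1, m)) = Add(2, Mul(-1, m)))
Mul(Add(Add(107, 16), 445), Pow(Add(359, Function('B')(6)), -1)) = Mul(Add(Add(107, 16), 445), Pow(Add(359, Add(2, Mul(-1, 6))), -1)) = Mul(Add(123, 445), Pow(Add(359, Add(2, -6)), -1)) = Mul(568, Pow(Add(359, -4), -1)) = Mul(568, Pow(355, -1)) = Mul(568, Rational(1, 355)) = Rational(8, 5)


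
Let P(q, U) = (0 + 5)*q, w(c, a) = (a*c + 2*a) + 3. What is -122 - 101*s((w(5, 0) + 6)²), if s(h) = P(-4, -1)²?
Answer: -40522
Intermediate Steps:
w(c, a) = 3 + 2*a + a*c (w(c, a) = (2*a + a*c) + 3 = 3 + 2*a + a*c)
P(q, U) = 5*q
s(h) = 400 (s(h) = (5*(-4))² = (-20)² = 400)
-122 - 101*s((w(5, 0) + 6)²) = -122 - 101*400 = -122 - 40400 = -40522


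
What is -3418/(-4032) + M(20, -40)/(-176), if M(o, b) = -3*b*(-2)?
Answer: 49039/22176 ≈ 2.2114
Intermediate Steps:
M(o, b) = 6*b
-3418/(-4032) + M(20, -40)/(-176) = -3418/(-4032) + (6*(-40))/(-176) = -3418*(-1/4032) - 240*(-1/176) = 1709/2016 + 15/11 = 49039/22176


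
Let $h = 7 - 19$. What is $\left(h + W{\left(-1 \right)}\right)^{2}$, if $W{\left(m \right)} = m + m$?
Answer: $196$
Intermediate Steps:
$W{\left(m \right)} = 2 m$
$h = -12$ ($h = 7 - 19 = -12$)
$\left(h + W{\left(-1 \right)}\right)^{2} = \left(-12 + 2 \left(-1\right)\right)^{2} = \left(-12 - 2\right)^{2} = \left(-14\right)^{2} = 196$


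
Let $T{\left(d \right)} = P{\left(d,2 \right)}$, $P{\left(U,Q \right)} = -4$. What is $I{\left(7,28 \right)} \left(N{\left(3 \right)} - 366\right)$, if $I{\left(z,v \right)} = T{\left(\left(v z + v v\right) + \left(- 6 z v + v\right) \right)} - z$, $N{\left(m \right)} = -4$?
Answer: $4070$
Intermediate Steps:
$T{\left(d \right)} = -4$
$I{\left(z,v \right)} = -4 - z$
$I{\left(7,28 \right)} \left(N{\left(3 \right)} - 366\right) = \left(-4 - 7\right) \left(-4 - 366\right) = \left(-4 - 7\right) \left(-370\right) = \left(-11\right) \left(-370\right) = 4070$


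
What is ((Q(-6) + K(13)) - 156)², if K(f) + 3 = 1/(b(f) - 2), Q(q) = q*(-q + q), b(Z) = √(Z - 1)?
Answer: 100807/4 - 635*√3/8 ≈ 25064.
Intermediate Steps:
b(Z) = √(-1 + Z)
Q(q) = 0 (Q(q) = q*0 = 0)
K(f) = -3 + 1/(-2 + √(-1 + f)) (K(f) = -3 + 1/(√(-1 + f) - 2) = -3 + 1/(-2 + √(-1 + f)))
((Q(-6) + K(13)) - 156)² = ((0 + (7 - 3*√(-1 + 13))/(-2 + √(-1 + 13))) - 156)² = ((0 + (7 - 6*√3)/(-2 + √12)) - 156)² = ((0 + (7 - 6*√3)/(-2 + 2*√3)) - 156)² = ((7 - 6*√3)/(-2 + 2*√3) - 156)² = (-156 + (7 - 6*√3)/(-2 + 2*√3))²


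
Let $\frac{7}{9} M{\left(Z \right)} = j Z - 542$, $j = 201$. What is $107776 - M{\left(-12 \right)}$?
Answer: $111574$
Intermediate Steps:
$M{\left(Z \right)} = - \frac{4878}{7} + \frac{1809 Z}{7}$ ($M{\left(Z \right)} = \frac{9 \left(201 Z - 542\right)}{7} = \frac{9 \left(-542 + 201 Z\right)}{7} = - \frac{4878}{7} + \frac{1809 Z}{7}$)
$107776 - M{\left(-12 \right)} = 107776 - \left(- \frac{4878}{7} + \frac{1809}{7} \left(-12\right)\right) = 107776 - \left(- \frac{4878}{7} - \frac{21708}{7}\right) = 107776 - -3798 = 107776 + 3798 = 111574$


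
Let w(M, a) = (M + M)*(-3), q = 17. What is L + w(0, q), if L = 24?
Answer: 24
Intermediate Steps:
w(M, a) = -6*M (w(M, a) = (2*M)*(-3) = -6*M)
L + w(0, q) = 24 - 6*0 = 24 + 0 = 24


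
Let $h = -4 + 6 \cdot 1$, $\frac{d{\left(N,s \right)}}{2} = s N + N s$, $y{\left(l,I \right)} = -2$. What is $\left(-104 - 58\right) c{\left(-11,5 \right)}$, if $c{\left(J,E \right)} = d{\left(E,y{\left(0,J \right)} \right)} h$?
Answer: $12960$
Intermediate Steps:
$d{\left(N,s \right)} = 4 N s$ ($d{\left(N,s \right)} = 2 \left(s N + N s\right) = 2 \left(N s + N s\right) = 2 \cdot 2 N s = 4 N s$)
$h = 2$ ($h = -4 + 6 = 2$)
$c{\left(J,E \right)} = - 16 E$ ($c{\left(J,E \right)} = 4 E \left(-2\right) 2 = - 8 E 2 = - 16 E$)
$\left(-104 - 58\right) c{\left(-11,5 \right)} = \left(-104 - 58\right) \left(\left(-16\right) 5\right) = \left(-162\right) \left(-80\right) = 12960$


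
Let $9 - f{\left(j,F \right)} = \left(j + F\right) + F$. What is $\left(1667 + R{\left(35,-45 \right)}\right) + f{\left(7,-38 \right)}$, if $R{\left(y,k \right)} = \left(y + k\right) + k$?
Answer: $1690$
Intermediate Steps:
$R{\left(y,k \right)} = y + 2 k$ ($R{\left(y,k \right)} = \left(k + y\right) + k = y + 2 k$)
$f{\left(j,F \right)} = 9 - j - 2 F$ ($f{\left(j,F \right)} = 9 - \left(\left(j + F\right) + F\right) = 9 - \left(\left(F + j\right) + F\right) = 9 - \left(j + 2 F\right) = 9 - j - 2 F$)
$\left(1667 + R{\left(35,-45 \right)}\right) + f{\left(7,-38 \right)} = \left(1667 + \left(35 + 2 \left(-45\right)\right)\right) - -78 = \left(1667 + \left(35 - 90\right)\right) + \left(9 - 7 + 76\right) = \left(1667 - 55\right) + 78 = 1612 + 78 = 1690$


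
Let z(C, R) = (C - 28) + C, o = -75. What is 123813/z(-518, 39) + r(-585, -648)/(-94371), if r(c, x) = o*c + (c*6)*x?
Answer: -4717028781/33470248 ≈ -140.93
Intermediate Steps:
z(C, R) = -28 + 2*C (z(C, R) = (-28 + C) + C = -28 + 2*C)
r(c, x) = -75*c + 6*c*x (r(c, x) = -75*c + (c*6)*x = -75*c + (6*c)*x = -75*c + 6*c*x)
123813/z(-518, 39) + r(-585, -648)/(-94371) = 123813/(-28 + 2*(-518)) + (3*(-585)*(-25 + 2*(-648)))/(-94371) = 123813/(-28 - 1036) + (3*(-585)*(-25 - 1296))*(-1/94371) = 123813/(-1064) + (3*(-585)*(-1321))*(-1/94371) = 123813*(-1/1064) + 2318355*(-1/94371) = -123813/1064 - 772785/31457 = -4717028781/33470248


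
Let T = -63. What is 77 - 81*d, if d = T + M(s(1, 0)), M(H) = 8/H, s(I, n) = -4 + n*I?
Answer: 5342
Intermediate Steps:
s(I, n) = -4 + I*n
d = -65 (d = -63 + 8/(-4 + 1*0) = -63 + 8/(-4 + 0) = -63 + 8/(-4) = -63 + 8*(-¼) = -63 - 2 = -65)
77 - 81*d = 77 - 81*(-65) = 77 + 5265 = 5342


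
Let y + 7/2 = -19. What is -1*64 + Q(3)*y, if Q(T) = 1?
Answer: -173/2 ≈ -86.500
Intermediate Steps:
y = -45/2 (y = -7/2 - 19 = -45/2 ≈ -22.500)
-1*64 + Q(3)*y = -1*64 + 1*(-45/2) = -64 - 45/2 = -173/2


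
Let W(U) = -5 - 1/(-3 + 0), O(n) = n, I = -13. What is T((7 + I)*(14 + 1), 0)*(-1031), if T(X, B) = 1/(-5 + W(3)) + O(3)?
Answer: -86604/29 ≈ -2986.3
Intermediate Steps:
W(U) = -14/3 (W(U) = -5 - 1/(-3) = -5 - 1*(-1/3) = -5 + 1/3 = -14/3)
T(X, B) = 84/29 (T(X, B) = 1/(-5 - 14/3) + 3 = 1/(-29/3) + 3 = -3/29 + 3 = 84/29)
T((7 + I)*(14 + 1), 0)*(-1031) = (84/29)*(-1031) = -86604/29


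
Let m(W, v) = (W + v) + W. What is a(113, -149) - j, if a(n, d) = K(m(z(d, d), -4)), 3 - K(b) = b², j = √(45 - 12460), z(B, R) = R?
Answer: -91201 - I*√12415 ≈ -91201.0 - 111.42*I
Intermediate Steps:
m(W, v) = v + 2*W
j = I*√12415 (j = √(-12415) = I*√12415 ≈ 111.42*I)
K(b) = 3 - b²
a(n, d) = 3 - (-4 + 2*d)²
a(113, -149) - j = (3 - 4*(-2 - 149)²) - I*√12415 = (3 - 4*(-151)²) - I*√12415 = (3 - 4*22801) - I*√12415 = (3 - 91204) - I*√12415 = -91201 - I*√12415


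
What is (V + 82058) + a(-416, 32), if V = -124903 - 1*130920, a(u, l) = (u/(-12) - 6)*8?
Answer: -520607/3 ≈ -1.7354e+5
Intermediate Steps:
a(u, l) = -48 - 2*u/3 (a(u, l) = (u*(-1/12) - 6)*8 = (-u/12 - 6)*8 = (-6 - u/12)*8 = -48 - 2*u/3)
V = -255823 (V = -124903 - 130920 = -255823)
(V + 82058) + a(-416, 32) = (-255823 + 82058) + (-48 - 2/3*(-416)) = -173765 + (-48 + 832/3) = -173765 + 688/3 = -520607/3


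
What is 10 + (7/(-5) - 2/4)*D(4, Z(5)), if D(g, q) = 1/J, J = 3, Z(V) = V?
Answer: 281/30 ≈ 9.3667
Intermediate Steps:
D(g, q) = 1/3
10 + (7/(-5) - 2/4)*D(4, Z(5)) = 10 + (7/(-5) - 2/4)*(1/3) = 10 + (7*(-1/5) - 2*1/4)*(1/3) = 10 + (-7/5 - 1/2)*(1/3) = 10 - 19/10*1/3 = 10 - 19/30 = 281/30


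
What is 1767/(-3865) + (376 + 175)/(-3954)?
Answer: -9116333/15282210 ≈ -0.59653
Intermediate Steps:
1767/(-3865) + (376 + 175)/(-3954) = 1767*(-1/3865) + 551*(-1/3954) = -1767/3865 - 551/3954 = -9116333/15282210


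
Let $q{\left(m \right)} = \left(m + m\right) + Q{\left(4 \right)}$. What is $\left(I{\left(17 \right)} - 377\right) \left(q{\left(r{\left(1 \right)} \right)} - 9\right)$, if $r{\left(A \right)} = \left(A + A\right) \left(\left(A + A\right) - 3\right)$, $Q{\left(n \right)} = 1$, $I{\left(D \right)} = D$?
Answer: $4320$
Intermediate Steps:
$r{\left(A \right)} = 2 A \left(-3 + 2 A\right)$ ($r{\left(A \right)} = 2 A \left(2 A - 3\right) = 2 A \left(-3 + 2 A\right)$)
$q{\left(m \right)} = 1 + 2 m$ ($q{\left(m \right)} = \left(m + m\right) + 1 = 2 m + 1 = 1 + 2 m$)
$\left(I{\left(17 \right)} - 377\right) \left(q{\left(r{\left(1 \right)} \right)} - 9\right) = \left(17 - 377\right) \left(\left(1 + 2 \cdot 2 \cdot 1 \left(-3 + 2 \cdot 1\right)\right) - 9\right) = - 360 \left(\left(1 + 2 \cdot 2 \cdot 1 \left(-3 + 2\right)\right) - 9\right) = - 360 \left(\left(1 + 2 \cdot 2 \cdot 1 \left(-1\right)\right) - 9\right) = - 360 \left(\left(1 + 2 \left(-2\right)\right) - 9\right) = - 360 \left(\left(1 - 4\right) - 9\right) = - 360 \left(-3 - 9\right) = \left(-360\right) \left(-12\right) = 4320$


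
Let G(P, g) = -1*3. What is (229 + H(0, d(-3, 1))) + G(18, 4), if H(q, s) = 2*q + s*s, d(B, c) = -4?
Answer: 242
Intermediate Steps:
G(P, g) = -3
H(q, s) = s² + 2*q (H(q, s) = 2*q + s² = s² + 2*q)
(229 + H(0, d(-3, 1))) + G(18, 4) = (229 + ((-4)² + 2*0)) - 3 = (229 + (16 + 0)) - 3 = (229 + 16) - 3 = 245 - 3 = 242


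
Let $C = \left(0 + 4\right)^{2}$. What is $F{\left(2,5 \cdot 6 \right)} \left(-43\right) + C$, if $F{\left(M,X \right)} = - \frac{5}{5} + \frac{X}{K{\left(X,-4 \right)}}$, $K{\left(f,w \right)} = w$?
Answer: $\frac{763}{2} \approx 381.5$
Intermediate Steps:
$C = 16$ ($C = 4^{2} = 16$)
$F{\left(M,X \right)} = -1 - \frac{X}{4}$ ($F{\left(M,X \right)} = - \frac{5}{5} + \frac{X}{-4} = \left(-5\right) \frac{1}{5} + X \left(- \frac{1}{4}\right) = -1 - \frac{X}{4}$)
$F{\left(2,5 \cdot 6 \right)} \left(-43\right) + C = \left(-1 - \frac{5 \cdot 6}{4}\right) \left(-43\right) + 16 = \left(-1 - \frac{15}{2}\right) \left(-43\right) + 16 = \left(- \frac{17}{2}\right) \left(-43\right) + 16 = \frac{731}{2} + 16 = \frac{763}{2}$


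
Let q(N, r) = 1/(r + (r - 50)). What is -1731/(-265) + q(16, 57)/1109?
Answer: 122859721/18808640 ≈ 6.5321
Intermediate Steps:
q(N, r) = 1/(-50 + 2*r) (q(N, r) = 1/(r + (-50 + r)) = 1/(-50 + 2*r))
-1731/(-265) + q(16, 57)/1109 = -1731/(-265) + (1/(2*(-25 + 57)))/1109 = -1731*(-1/265) + ((½)/32)*(1/1109) = 1731/265 + ((½)*(1/32))*(1/1109) = 1731/265 + (1/64)*(1/1109) = 1731/265 + 1/70976 = 122859721/18808640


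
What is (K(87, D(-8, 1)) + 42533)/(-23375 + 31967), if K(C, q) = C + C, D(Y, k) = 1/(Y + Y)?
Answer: 42707/8592 ≈ 4.9706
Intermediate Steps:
D(Y, k) = 1/(2*Y)
K(C, q) = 2*C
(K(87, D(-8, 1)) + 42533)/(-23375 + 31967) = (2*87 + 42533)/(-23375 + 31967) = (174 + 42533)/8592 = 42707*(1/8592) = 42707/8592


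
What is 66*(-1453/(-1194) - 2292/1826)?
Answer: -41735/16517 ≈ -2.5268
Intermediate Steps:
66*(-1453/(-1194) - 2292/1826) = 66*(-1453*(-1/1194) - 2292*1/1826) = 66*(1453/1194 - 1146/913) = 66*(-41735/1090122) = -41735/16517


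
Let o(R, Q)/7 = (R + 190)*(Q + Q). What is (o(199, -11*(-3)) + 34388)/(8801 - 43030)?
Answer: -214106/34229 ≈ -6.2551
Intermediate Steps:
o(R, Q) = 14*Q*(190 + R) (o(R, Q) = 7*((R + 190)*(Q + Q)) = 7*((190 + R)*(2*Q)) = 7*(2*Q*(190 + R)) = 14*Q*(190 + R))
(o(199, -11*(-3)) + 34388)/(8801 - 43030) = (14*(-11*(-3))*(190 + 199) + 34388)/(8801 - 43030) = (14*33*389 + 34388)/(-34229) = (179718 + 34388)*(-1/34229) = 214106*(-1/34229) = -214106/34229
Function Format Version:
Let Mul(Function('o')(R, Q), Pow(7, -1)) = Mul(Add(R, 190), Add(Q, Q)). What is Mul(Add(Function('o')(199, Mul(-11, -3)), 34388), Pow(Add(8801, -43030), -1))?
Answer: Rational(-214106, 34229) ≈ -6.2551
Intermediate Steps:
Function('o')(R, Q) = Mul(14, Q, Add(190, R)) (Function('o')(R, Q) = Mul(7, Mul(Add(R, 190), Add(Q, Q))) = Mul(7, Mul(Add(190, R), Mul(2, Q))) = Mul(7, Mul(2, Q, Add(190, R))) = Mul(14, Q, Add(190, R)))
Mul(Add(Function('o')(199, Mul(-11, -3)), 34388), Pow(Add(8801, -43030), -1)) = Mul(Add(Mul(14, Mul(-11, -3), Add(190, 199)), 34388), Pow(Add(8801, -43030), -1)) = Mul(Add(Mul(14, 33, 389), 34388), Pow(-34229, -1)) = Mul(Add(179718, 34388), Rational(-1, 34229)) = Mul(214106, Rational(-1, 34229)) = Rational(-214106, 34229)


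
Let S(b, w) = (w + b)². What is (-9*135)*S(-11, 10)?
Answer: -1215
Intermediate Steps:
S(b, w) = (b + w)²
(-9*135)*S(-11, 10) = (-9*135)*(-11 + 10)² = -1215*(-1)² = -1215*1 = -1215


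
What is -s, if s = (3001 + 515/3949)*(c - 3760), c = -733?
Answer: 53248627752/3949 ≈ 1.3484e+7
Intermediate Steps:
s = -53248627752/3949 (s = (3001 + 515/3949)*(-733 - 3760) = (3001 + 515*(1/3949))*(-4493) = (3001 + 515/3949)*(-4493) = (11851464/3949)*(-4493) = -53248627752/3949 ≈ -1.3484e+7)
-s = -1*(-53248627752/3949) = 53248627752/3949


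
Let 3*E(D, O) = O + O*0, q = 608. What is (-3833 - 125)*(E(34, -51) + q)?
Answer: -2339178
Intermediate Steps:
E(D, O) = O/3 (E(D, O) = (O + O*0)/3 = (O + 0)/3 = O/3)
(-3833 - 125)*(E(34, -51) + q) = (-3833 - 125)*((⅓)*(-51) + 608) = -3958*(-17 + 608) = -3958*591 = -2339178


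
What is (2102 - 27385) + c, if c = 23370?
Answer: -1913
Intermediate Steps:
(2102 - 27385) + c = (2102 - 27385) + 23370 = -25283 + 23370 = -1913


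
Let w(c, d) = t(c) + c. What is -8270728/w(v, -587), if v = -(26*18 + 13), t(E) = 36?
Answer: 8270728/445 ≈ 18586.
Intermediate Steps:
v = -481 (v = -(468 + 13) = -1*481 = -481)
w(c, d) = 36 + c
-8270728/w(v, -587) = -8270728/(36 - 481) = -8270728/(-445) = -8270728*(-1/445) = 8270728/445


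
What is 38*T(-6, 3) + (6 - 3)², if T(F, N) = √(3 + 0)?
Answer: 9 + 38*√3 ≈ 74.818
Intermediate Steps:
T(F, N) = √3
38*T(-6, 3) + (6 - 3)² = 38*√3 + (6 - 3)² = 38*√3 + 3² = 38*√3 + 9 = 9 + 38*√3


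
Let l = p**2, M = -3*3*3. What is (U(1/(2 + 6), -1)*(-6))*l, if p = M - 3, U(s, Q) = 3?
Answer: -16200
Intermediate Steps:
M = -27 (M = -9*3 = -27)
p = -30 (p = -27 - 3 = -30)
l = 900 (l = (-30)**2 = 900)
(U(1/(2 + 6), -1)*(-6))*l = (3*(-6))*900 = -18*900 = -16200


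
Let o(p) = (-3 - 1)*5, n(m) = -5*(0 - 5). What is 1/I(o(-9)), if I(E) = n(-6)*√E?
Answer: -I*√5/250 ≈ -0.0089443*I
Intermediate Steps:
n(m) = 25 (n(m) = -5*(-5) = 25)
o(p) = -20 (o(p) = -4*5 = -20)
I(E) = 25*√E
1/I(o(-9)) = 1/(25*√(-20)) = 1/(25*(2*I*√5)) = 1/(50*I*√5) = -I*√5/250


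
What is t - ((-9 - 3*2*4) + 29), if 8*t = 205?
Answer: 237/8 ≈ 29.625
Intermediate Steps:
t = 205/8 (t = (1/8)*205 = 205/8 ≈ 25.625)
t - ((-9 - 3*2*4) + 29) = 205/8 - ((-9 - 3*2*4) + 29) = 205/8 - ((-9 - 6*4) + 29) = 205/8 - ((-9 - 24) + 29) = 205/8 - (-33 + 29) = 205/8 - 1*(-4) = 205/8 + 4 = 237/8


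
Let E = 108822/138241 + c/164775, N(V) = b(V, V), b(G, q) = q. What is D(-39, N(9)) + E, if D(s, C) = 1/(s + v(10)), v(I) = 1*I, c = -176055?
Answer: -13905200848/44038744165 ≈ -0.31575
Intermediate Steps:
v(I) = I
N(V) = V
E = -427124947/1518577385 (E = 108822/138241 - 176055/164775 = 108822*(1/138241) - 176055*1/164775 = 108822/138241 - 11737/10985 = -427124947/1518577385 ≈ -0.28127)
D(s, C) = 1/(10 + s) (D(s, C) = 1/(s + 10) = 1/(10 + s))
D(-39, N(9)) + E = 1/(10 - 39) - 427124947/1518577385 = 1/(-29) - 427124947/1518577385 = -1/29 - 427124947/1518577385 = -13905200848/44038744165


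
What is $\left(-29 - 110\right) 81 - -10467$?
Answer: $-792$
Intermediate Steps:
$\left(-29 - 110\right) 81 - -10467 = \left(-139\right) 81 + 10467 = -11259 + 10467 = -792$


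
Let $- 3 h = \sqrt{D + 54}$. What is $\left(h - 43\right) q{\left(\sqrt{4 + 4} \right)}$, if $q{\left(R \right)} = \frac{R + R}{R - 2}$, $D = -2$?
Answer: $-172 - 86 \sqrt{2} - \frac{8 \sqrt{13}}{3} - \frac{4 \sqrt{26}}{3} \approx -310.04$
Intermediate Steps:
$q{\left(R \right)} = \frac{2 R}{-2 + R}$
$h = - \frac{2 \sqrt{13}}{3}$ ($h = - \frac{\sqrt{-2 + 54}}{3} = - \frac{\sqrt{52}}{3} = - \frac{2 \sqrt{13}}{3} \approx -2.4037$)
$\left(h - 43\right) q{\left(\sqrt{4 + 4} \right)} = \left(- \frac{2 \sqrt{13}}{3} - 43\right) \frac{2 \sqrt{4 + 4}}{-2 + \sqrt{4 + 4}} = \left(-43 - \frac{2 \sqrt{13}}{3}\right) \frac{2 \sqrt{8}}{-2 + \sqrt{8}} = \left(-43 - \frac{2 \sqrt{13}}{3}\right) \frac{2 \cdot 2 \sqrt{2}}{-2 + 2 \sqrt{2}} = \left(-43 - \frac{2 \sqrt{13}}{3}\right) \frac{4 \sqrt{2}}{-2 + 2 \sqrt{2}} = \frac{4 \sqrt{2} \left(-43 - \frac{2 \sqrt{13}}{3}\right)}{-2 + 2 \sqrt{2}}$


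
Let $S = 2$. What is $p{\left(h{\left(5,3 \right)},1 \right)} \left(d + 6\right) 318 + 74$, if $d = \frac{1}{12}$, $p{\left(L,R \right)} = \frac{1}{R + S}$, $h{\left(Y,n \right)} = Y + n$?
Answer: $\frac{4313}{6} \approx 718.83$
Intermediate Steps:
$p{\left(L,R \right)} = \frac{1}{2 + R}$ ($p{\left(L,R \right)} = \frac{1}{R + 2} = \frac{1}{2 + R}$)
$d = \frac{1}{12} \approx 0.083333$
$p{\left(h{\left(5,3 \right)},1 \right)} \left(d + 6\right) 318 + 74 = \frac{\frac{1}{12} + 6}{2 + 1} \cdot 318 + 74 = \frac{1}{3} \cdot \frac{73}{12} \cdot 318 + 74 = \frac{73}{36} \cdot 318 + 74 = \frac{3869}{6} + 74 = \frac{4313}{6}$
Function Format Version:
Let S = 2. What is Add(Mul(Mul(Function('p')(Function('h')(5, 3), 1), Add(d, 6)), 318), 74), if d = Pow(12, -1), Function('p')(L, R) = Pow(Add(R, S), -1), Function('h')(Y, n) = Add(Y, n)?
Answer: Rational(4313, 6) ≈ 718.83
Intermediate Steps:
Function('p')(L, R) = Pow(Add(2, R), -1) (Function('p')(L, R) = Pow(Add(R, 2), -1) = Pow(Add(2, R), -1))
d = Rational(1, 12) ≈ 0.083333
Add(Mul(Mul(Function('p')(Function('h')(5, 3), 1), Add(d, 6)), 318), 74) = Add(Mul(Mul(Pow(Add(2, 1), -1), Add(Rational(1, 12), 6)), 318), 74) = Add(Mul(Mul(Pow(3, -1), Rational(73, 12)), 318), 74) = Add(Mul(Mul(Rational(1, 3), Rational(73, 12)), 318), 74) = Add(Mul(Rational(73, 36), 318), 74) = Add(Rational(3869, 6), 74) = Rational(4313, 6)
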